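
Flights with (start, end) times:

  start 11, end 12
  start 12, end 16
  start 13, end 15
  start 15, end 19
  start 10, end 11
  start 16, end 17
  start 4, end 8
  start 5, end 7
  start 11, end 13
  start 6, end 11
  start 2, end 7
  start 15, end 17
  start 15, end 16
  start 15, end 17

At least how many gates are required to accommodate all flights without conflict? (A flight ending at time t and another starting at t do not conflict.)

Count concurrent intervals with a sweep; the peak is the room count.
starts: [2, 4, 5, 6, 10, 11, 11, 12, 13, 15, 15, 15, 15, 16]
ends:   [7, 7, 8, 11, 11, 12, 13, 15, 16, 16, 17, 17, 17, 19]
s2→1 s4→2 s5→3 s6→4 e7→3 e7→2 e8→1 s10→2 e11→1 e11→0 s11→1 s11→2 e12→1 s12→2 e13→1 s13→2 e15→1 s15→2 s15→3 s15→4 s15→5  — peak 5.

5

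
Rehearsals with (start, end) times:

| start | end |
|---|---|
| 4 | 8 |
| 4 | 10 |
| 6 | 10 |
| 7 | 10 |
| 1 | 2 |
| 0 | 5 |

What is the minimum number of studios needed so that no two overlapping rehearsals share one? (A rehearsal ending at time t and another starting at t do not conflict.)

Events (time:±→running): 0:+→1 1:+→2 2:-→1 4:+→2 4:+→3 5:-→2 6:+→3 7:+→4 … peak 4.

4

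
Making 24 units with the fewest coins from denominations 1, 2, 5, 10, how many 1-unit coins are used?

0

24 − 2×10→4 − 2×2→0
Count of 1: 0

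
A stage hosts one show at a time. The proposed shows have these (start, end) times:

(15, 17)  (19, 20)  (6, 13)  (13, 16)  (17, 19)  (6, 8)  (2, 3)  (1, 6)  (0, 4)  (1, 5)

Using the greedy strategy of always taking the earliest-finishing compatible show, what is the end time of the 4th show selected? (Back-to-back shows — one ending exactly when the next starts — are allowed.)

Order by finish time; keep every interval that doesn't clash with the previous kept one.
Sorted by end: (2,3)  (0,4)  (1,5)  (1,6)  (6,8)  (6,13)  (13,16)  (15,17)  (17,19)  (19,20)
take (2,3); skip (0,4); skip (1,5); take (6,8); take (13,16); take (17,19); take (19,20).
Selected: (2,3) (6,8) (13,16) (17,19) (19,20)

19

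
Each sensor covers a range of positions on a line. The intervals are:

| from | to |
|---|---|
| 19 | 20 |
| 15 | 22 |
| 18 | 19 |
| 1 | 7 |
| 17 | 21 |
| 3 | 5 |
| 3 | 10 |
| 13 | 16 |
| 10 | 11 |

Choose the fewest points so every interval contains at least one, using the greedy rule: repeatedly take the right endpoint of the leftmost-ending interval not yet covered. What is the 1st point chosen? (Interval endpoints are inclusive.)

Process intervals by earliest right end; each time one isn't hit yet, stab at its right endpoint.
Sorted: [3,5] [1,7] [3,10] [10,11] [13,16] [18,19] [19,20] [17,21] [15,22]
{[3,5],[1,7],[3,10]} hit by 5; {[10,11]} hit by 11; {[13,16]} hit by 16; {[18,19],[19,20],[17,21],[15,22]} hit by 19.
Points: 5, 11, 16, 19 (4 total).

5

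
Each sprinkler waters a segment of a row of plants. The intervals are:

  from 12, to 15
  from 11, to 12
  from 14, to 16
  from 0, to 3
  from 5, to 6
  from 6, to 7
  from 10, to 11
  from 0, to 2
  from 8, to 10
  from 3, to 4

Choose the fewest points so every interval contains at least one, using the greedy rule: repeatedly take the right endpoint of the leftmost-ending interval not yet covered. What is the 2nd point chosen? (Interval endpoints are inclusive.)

Process intervals by earliest right end; each time one isn't hit yet, stab at its right endpoint.
By right end: [0,2]  [0,3]  [3,4]  [5,6]  [6,7]  [8,10]  [10,11]  [11,12]  [12,15]  [14,16]
[0,2] uncovered → point at 2; [3,4] uncovered → point at 4; [5,6] uncovered → point at 6; [8,10] uncovered → point at 10; [11,12] uncovered → point at 12; [14,16] uncovered → point at 16.
Points: 2, 4, 6, 10, 12, 16 (6 total).

4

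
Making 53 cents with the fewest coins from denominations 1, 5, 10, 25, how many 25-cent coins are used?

2

Use the largest denomination that fits, subtract, and repeat.
53 − 2×25→3 − 3×1→0
Count of 25: 2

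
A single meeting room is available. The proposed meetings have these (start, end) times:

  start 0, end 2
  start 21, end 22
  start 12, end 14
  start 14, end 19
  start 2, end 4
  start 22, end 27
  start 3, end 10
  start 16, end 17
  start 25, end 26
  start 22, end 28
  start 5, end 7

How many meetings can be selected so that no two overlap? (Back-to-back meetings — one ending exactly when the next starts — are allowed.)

Order by finish time; keep every interval that doesn't clash with the previous kept one.
By end time: (0,2), (2,4), (5,7), (3,10), (12,14), (16,17), (14,19), (21,22), (25,26), (22,27), (22,28).
Pick (0,2); next start ≥ 2 → (2,4); next start ≥ 4 → (5,7); next start ≥ 7 → (12,14); next start ≥ 14 → (16,17); next start ≥ 17 → (21,22); next start ≥ 22 → (25,26).
Selected 7 meetings.

7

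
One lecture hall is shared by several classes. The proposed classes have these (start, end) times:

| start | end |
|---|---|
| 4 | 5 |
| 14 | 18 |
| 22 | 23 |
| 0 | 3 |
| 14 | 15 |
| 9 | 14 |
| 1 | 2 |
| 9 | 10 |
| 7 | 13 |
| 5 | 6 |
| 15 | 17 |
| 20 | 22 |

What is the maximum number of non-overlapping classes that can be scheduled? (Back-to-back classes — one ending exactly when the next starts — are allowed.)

Order by finish time; keep every interval that doesn't clash with the previous kept one.
Sorted by end: (1,2)  (0,3)  (4,5)  (5,6)  (9,10)  (7,13)  (9,14)  (14,15)  (15,17)  (14,18)  (20,22)  (22,23)
take (1,2); skip (0,3); take (4,5); take (5,6); take (9,10); skip (7,13); take (14,15); take (15,17); take (20,22); take (22,23).
Selected 8 classes.

8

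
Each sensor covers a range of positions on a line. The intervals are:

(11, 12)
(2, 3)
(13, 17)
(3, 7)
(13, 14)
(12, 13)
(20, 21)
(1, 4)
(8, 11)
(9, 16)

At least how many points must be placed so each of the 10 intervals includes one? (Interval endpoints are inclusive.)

By right end: [2,3]  [1,4]  [3,7]  [8,11]  [11,12]  [12,13]  [13,14]  [9,16]  [13,17]  [20,21]
[2,3] uncovered → point at 3; [8,11] uncovered → point at 11; [12,13] uncovered → point at 13; [20,21] uncovered → point at 21.
Points: 3, 11, 13, 21 (4 total).

4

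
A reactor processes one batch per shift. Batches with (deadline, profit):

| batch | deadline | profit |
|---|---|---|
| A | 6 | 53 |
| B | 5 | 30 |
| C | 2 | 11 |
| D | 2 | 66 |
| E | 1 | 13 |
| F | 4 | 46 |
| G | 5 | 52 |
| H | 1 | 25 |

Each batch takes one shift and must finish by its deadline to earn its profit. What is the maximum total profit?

272

Sort by profit descending; place each in the latest free slot ≤ its deadline.
Profit order: D=66 A=53 G=52 F=46 B=30 H=25 E=13 C=11
Assign: D→slot 2, A→slot 6, G→slot 5, F→slot 4, B→slot 3, H→slot 1, E skipped, C skipped.
Slots: [1:H] [2:D] [3:B] [4:F] [5:G] [6:A]
Profit = 25 + 66 + 30 + 46 + 52 + 53 = 272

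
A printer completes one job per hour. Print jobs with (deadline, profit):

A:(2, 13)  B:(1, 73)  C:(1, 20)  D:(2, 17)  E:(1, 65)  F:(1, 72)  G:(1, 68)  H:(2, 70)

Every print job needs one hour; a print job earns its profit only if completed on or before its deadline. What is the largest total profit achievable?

143

Sort by profit descending; place each in the latest free slot ≤ its deadline.
By profit: B(d1,73), F(d1,72), H(d2,70), G(d1,68), E(d1,65), C(d1,20), D(d2,17), A(d2,13)
B→slot 1; F skipped; H→slot 2; G skipped; E skipped; C skipped; D skipped; A skipped.
Profit = 73 + 70 = 143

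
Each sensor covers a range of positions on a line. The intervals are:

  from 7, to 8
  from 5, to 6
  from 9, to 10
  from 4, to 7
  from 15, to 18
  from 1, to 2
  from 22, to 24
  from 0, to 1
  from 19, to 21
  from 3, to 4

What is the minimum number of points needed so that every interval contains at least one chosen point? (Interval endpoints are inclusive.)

Process intervals by earliest right end; each time one isn't hit yet, stab at its right endpoint.
Sorted: [0,1] [1,2] [3,4] [5,6] [4,7] [7,8] [9,10] [15,18] [19,21] [22,24]
{[0,1],[1,2]} hit by 1; {[3,4]} hit by 4; {[5,6],[4,7]} hit by 6; {[7,8]} hit by 8; {[9,10]} hit by 10; {[15,18]} hit by 18; {[19,21]} hit by 21; {[22,24]} hit by 24.
Points: 1, 4, 6, 8, 10, 18, 21, 24 (8 total).

8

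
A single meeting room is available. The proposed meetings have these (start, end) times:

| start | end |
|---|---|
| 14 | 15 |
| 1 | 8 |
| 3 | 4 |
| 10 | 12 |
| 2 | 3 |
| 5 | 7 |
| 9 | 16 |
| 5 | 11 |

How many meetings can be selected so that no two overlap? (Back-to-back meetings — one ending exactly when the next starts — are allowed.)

5

By end time: (2,3), (3,4), (5,7), (1,8), (5,11), (10,12), (14,15), (9,16).
Pick (2,3); next start ≥ 3 → (3,4); next start ≥ 4 → (5,7); next start ≥ 7 → (10,12); next start ≥ 12 → (14,15).
Selected 5 meetings.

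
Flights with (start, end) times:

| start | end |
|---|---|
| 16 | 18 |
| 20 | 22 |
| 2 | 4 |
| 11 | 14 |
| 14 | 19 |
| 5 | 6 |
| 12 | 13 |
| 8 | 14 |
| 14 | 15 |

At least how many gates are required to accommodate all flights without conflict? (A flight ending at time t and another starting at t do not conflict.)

3

Events (time:±→running): 2:+→1 4:-→0 5:+→1 6:-→0 8:+→1 11:+→2 12:+→3 … peak 3.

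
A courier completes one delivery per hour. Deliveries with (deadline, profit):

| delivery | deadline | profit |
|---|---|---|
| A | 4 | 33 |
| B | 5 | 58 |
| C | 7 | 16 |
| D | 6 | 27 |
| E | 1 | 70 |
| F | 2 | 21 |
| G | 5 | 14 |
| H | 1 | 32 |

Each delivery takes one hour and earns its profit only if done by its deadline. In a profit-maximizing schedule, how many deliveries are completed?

Profit order: E=70 B=58 A=33 H=32 D=27 F=21 C=16 G=14
Assign: E→slot 1, B→slot 5, A→slot 4, H skipped, D→slot 6, F→slot 2, C→slot 7, G→slot 3.
Slots: [1:E] [2:F] [3:G] [4:A] [5:B] [6:D] [7:C]
7 of 8 scheduled.

7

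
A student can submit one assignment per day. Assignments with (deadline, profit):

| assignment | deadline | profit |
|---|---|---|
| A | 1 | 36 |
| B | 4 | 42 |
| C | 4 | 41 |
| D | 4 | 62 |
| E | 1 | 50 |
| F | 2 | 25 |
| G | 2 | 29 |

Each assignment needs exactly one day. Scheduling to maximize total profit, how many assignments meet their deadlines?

4

Profit order: D=62 E=50 B=42 C=41 A=36 G=29 F=25
Assign: D→slot 4, E→slot 1, B→slot 3, C→slot 2, A skipped, G skipped, F skipped.
Slots: [1:E] [2:C] [3:B] [4:D]
4 of 7 scheduled.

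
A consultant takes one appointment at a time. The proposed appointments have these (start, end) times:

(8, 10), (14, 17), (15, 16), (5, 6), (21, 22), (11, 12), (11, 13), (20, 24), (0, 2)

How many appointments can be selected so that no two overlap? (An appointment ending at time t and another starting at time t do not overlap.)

6

Sorted by end: (0,2)  (5,6)  (8,10)  (11,12)  (11,13)  (15,16)  (14,17)  (21,22)  (20,24)
take (0,2); take (5,6); take (8,10); take (11,12); skip (11,13); take (15,16); take (21,22).
Selected 6 appointments.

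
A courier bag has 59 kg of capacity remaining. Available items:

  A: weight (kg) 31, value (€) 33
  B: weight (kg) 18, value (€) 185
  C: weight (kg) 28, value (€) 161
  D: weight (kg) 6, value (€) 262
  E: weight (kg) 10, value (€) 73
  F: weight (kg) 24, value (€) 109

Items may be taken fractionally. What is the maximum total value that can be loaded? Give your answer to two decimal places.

Order: D (262/6=43.67) > B (185/18=10.28) > E (73/10=7.30) > C (161/28=5.75) > F (109/24=4.54) > A (33/31=1.06)
Fill: take D (6 @ 262) → take B (18 @ 185) → take E (10 @ 73) → take 25/28 of C → 143.75; 59/59 used.
Total value = 663.75

663.75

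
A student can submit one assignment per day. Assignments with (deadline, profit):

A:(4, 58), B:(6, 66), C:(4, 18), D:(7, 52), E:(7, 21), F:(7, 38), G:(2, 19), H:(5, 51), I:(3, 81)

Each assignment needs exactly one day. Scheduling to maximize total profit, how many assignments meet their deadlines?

Profit order: I=81 B=66 A=58 D=52 H=51 F=38 E=21 G=19 C=18
Assign: I→slot 3, B→slot 6, A→slot 4, D→slot 7, H→slot 5, F→slot 2, E→slot 1, G skipped, C skipped.
Slots: [1:E] [2:F] [3:I] [4:A] [5:H] [6:B] [7:D]
7 of 9 scheduled.

7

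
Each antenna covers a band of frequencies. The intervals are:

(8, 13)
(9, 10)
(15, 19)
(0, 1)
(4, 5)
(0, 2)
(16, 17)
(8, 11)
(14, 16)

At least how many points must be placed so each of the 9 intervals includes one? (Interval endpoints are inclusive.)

By right end: [0,1]  [0,2]  [4,5]  [9,10]  [8,11]  [8,13]  [14,16]  [16,17]  [15,19]
[0,1] uncovered → point at 1; [4,5] uncovered → point at 5; [9,10] uncovered → point at 10; [14,16] uncovered → point at 16.
Points: 1, 5, 10, 16 (4 total).

4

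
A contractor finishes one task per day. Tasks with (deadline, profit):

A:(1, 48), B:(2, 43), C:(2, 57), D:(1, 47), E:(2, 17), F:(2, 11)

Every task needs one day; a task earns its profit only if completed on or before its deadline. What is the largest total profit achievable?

By profit: C(d2,57), A(d1,48), D(d1,47), B(d2,43), E(d2,17), F(d2,11)
C→slot 2; A→slot 1; D skipped; B skipped; E skipped; F skipped.
Profit = 48 + 57 = 105

105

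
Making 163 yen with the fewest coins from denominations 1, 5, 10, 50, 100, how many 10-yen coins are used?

1

Greedy: take as many of the largest coin as possible, then repeat with the remainder.
163 = 1×100 + 1×50 + 1×10 + 3×1
Count of 10: 1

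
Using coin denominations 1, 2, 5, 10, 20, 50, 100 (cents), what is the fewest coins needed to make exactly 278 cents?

278 = 2×100 + 1×50 + 1×20 + 1×5 + 1×2 + 1×1
Total coins = 2 + 1 + 1 + 1 + 1 + 1 = 7

7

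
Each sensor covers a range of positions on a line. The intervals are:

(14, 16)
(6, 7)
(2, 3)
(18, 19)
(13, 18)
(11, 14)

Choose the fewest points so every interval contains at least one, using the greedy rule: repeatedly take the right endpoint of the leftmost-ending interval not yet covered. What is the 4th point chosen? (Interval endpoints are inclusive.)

Sort by right endpoint; whenever an interval is uncovered, place a point at its right end.
By right end: [2,3]  [6,7]  [11,14]  [14,16]  [13,18]  [18,19]
[2,3] uncovered → point at 3; [6,7] uncovered → point at 7; [11,14] uncovered → point at 14; [18,19] uncovered → point at 19.
Points: 3, 7, 14, 19 (4 total).

19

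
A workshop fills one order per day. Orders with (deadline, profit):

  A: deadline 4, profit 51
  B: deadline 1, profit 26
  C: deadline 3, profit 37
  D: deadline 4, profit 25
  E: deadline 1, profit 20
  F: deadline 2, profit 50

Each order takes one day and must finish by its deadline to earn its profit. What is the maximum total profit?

Profit order: A=51 F=50 C=37 B=26 D=25 E=20
Assign: A→slot 4, F→slot 2, C→slot 3, B→slot 1, D skipped, E skipped.
Slots: [1:B] [2:F] [3:C] [4:A]
Profit = 26 + 50 + 37 + 51 = 164

164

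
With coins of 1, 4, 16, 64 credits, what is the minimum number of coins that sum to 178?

Use the largest denomination that fits, subtract, and repeat.
178 − 2×64→50 − 3×16→2 − 2×1→0
Total coins = 2 + 3 + 2 = 7

7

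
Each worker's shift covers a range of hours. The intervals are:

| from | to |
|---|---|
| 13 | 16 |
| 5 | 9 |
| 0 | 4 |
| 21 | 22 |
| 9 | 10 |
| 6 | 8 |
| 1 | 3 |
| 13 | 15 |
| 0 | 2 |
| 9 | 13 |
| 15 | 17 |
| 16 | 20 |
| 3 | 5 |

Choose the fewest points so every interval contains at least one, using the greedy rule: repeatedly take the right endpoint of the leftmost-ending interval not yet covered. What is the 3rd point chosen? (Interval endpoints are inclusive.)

8

Process intervals by earliest right end; each time one isn't hit yet, stab at its right endpoint.
Sorted: [0,2] [1,3] [0,4] [3,5] [6,8] [5,9] [9,10] [9,13] [13,15] [13,16] [15,17] [16,20] [21,22]
{[0,2],[1,3],[0,4]} hit by 2; {[3,5]} hit by 5; {[6,8],[5,9]} hit by 8; {[9,10],[9,13]} hit by 10; {[13,15],[13,16],[15,17]} hit by 15; {[16,20]} hit by 20; {[21,22]} hit by 22.
Points: 2, 5, 8, 10, 15, 20, 22 (7 total).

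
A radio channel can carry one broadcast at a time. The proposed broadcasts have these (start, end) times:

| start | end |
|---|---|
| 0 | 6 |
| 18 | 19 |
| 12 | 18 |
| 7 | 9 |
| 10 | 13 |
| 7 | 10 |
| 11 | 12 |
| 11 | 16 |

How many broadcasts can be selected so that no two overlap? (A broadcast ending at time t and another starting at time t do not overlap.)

Order by finish time; keep every interval that doesn't clash with the previous kept one.
By end time: (0,6), (7,9), (7,10), (11,12), (10,13), (11,16), (12,18), (18,19).
Pick (0,6); next start ≥ 6 → (7,9); next start ≥ 9 → (11,12); next start ≥ 12 → (12,18); next start ≥ 18 → (18,19).
Selected 5 broadcasts.

5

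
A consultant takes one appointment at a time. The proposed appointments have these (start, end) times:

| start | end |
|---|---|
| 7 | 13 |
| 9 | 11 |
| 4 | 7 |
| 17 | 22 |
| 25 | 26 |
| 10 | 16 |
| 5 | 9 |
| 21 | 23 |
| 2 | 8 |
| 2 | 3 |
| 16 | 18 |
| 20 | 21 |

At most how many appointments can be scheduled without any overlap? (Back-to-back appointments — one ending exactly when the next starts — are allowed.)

7

Order by finish time; keep every interval that doesn't clash with the previous kept one.
By end time: (2,3), (4,7), (2,8), (5,9), (9,11), (7,13), (10,16), (16,18), (20,21), (17,22), (21,23), (25,26).
Pick (2,3); next start ≥ 3 → (4,7); next start ≥ 7 → (9,11); next start ≥ 11 → (16,18); next start ≥ 18 → (20,21); next start ≥ 21 → (21,23); next start ≥ 23 → (25,26).
Selected 7 appointments.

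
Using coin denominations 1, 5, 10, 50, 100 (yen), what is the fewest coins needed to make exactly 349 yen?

349 − 3×100→49 − 4×10→9 − 1×5→4 − 4×1→0
Total coins = 3 + 4 + 1 + 4 = 12

12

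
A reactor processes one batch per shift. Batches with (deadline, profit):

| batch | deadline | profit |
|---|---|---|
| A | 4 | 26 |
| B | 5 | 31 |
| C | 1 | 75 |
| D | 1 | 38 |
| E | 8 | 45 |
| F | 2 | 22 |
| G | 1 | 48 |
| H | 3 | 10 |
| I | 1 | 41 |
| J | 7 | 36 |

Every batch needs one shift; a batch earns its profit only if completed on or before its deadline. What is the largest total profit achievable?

Sort by profit descending; place each in the latest free slot ≤ its deadline.
Profit order: C=75 G=48 E=45 I=41 D=38 J=36 B=31 A=26 F=22 H=10
Assign: C→slot 1, G skipped, E→slot 8, I skipped, D skipped, J→slot 7, B→slot 5, A→slot 4, F→slot 2, H→slot 3.
Slots: [1:C] [2:F] [3:H] [4:A] [5:B] [7:J] [8:E]
Profit = 75 + 22 + 10 + 26 + 31 + 36 + 45 = 245

245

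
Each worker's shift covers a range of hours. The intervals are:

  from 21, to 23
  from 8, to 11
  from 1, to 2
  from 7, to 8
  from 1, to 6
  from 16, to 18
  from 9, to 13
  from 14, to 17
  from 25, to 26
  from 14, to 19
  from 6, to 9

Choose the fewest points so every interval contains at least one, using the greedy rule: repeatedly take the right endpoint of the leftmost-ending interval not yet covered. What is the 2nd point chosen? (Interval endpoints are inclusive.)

Sort by right endpoint; whenever an interval is uncovered, place a point at its right end.
By right end: [1,2]  [1,6]  [7,8]  [6,9]  [8,11]  [9,13]  [14,17]  [16,18]  [14,19]  [21,23]  [25,26]
[1,2] uncovered → point at 2; [7,8] uncovered → point at 8; [9,13] uncovered → point at 13; [14,17] uncovered → point at 17; [21,23] uncovered → point at 23; [25,26] uncovered → point at 26.
Points: 2, 8, 13, 17, 23, 26 (6 total).

8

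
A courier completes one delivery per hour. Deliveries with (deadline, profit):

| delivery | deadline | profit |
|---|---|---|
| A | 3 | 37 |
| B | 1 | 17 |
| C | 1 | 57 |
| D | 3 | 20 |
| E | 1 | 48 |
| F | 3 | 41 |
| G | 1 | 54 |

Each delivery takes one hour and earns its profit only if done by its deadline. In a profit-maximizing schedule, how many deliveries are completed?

3

Sort by profit descending; place each in the latest free slot ≤ its deadline.
Profit order: C=57 G=54 E=48 F=41 A=37 D=20 B=17
Assign: C→slot 1, G skipped, E skipped, F→slot 3, A→slot 2, D skipped, B skipped.
Slots: [1:C] [2:A] [3:F]
3 of 7 scheduled.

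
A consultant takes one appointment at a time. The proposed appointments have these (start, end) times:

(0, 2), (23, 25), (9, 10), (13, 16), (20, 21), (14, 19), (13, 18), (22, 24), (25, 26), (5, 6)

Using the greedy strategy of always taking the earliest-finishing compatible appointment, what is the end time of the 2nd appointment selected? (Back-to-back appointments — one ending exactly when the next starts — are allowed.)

6

Greedy by earliest finish: after sorting by end time, pick each interval compatible with the last pick.
Sorted by end: (0,2)  (5,6)  (9,10)  (13,16)  (13,18)  (14,19)  (20,21)  (22,24)  (23,25)  (25,26)
take (0,2); take (5,6); take (9,10); take (13,16); skip (14,19); take (20,21); take (22,24); take (25,26).
Selected: (0,2) (5,6) (9,10) (13,16) (20,21) (22,24) (25,26)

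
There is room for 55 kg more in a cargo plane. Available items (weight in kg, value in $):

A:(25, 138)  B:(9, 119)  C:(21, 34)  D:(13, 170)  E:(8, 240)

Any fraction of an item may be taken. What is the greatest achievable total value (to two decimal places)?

Ratios (sorted): E 30.00, B 13.22, D 13.08, A 5.52, C 1.62
take E (8 @ 240); take B (9 @ 119); take D (13 @ 170); take A (25 @ 138). Capacity used 55/55.
Total value = 667.00

667.00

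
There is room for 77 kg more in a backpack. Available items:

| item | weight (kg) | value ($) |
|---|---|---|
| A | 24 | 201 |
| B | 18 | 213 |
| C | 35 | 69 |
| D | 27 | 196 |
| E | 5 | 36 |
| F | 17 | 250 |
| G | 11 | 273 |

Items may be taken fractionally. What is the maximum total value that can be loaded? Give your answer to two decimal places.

Ratios (sorted): G 24.82, F 14.71, B 11.83, A 8.38, D 7.26, E 7.20, C 1.97
take G (11 @ 273); take F (17 @ 250); take B (18 @ 213); take A (24 @ 201); take 7/27 of D → 50.81. Capacity used 77/77.
Total value = 987.81

987.81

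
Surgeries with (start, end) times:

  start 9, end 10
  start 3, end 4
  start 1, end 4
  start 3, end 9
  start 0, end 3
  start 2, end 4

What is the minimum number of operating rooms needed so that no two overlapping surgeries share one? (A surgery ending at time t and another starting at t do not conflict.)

4

Count concurrent intervals with a sweep; the peak is the room count.
Events (time:±→running): 0:+→1 1:+→2 2:+→3 3:-→2 3:+→3 3:+→4 … peak 4.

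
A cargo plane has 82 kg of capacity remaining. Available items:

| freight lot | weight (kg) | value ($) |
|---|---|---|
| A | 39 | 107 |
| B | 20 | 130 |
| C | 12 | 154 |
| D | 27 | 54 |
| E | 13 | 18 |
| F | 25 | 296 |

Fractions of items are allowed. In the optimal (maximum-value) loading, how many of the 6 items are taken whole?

3

Greedy by value/weight ratio, highest first.
Order: C (154/12=12.83) > F (296/25=11.84) > B (130/20=6.50) > A (107/39=2.74) > D (54/27=2.00) > E (18/13=1.38)
Fill: take C (12 @ 154) → take F (25 @ 296) → take B (20 @ 130) → take 25/39 of A → 68.59; 82/82 used.
3 item(s) taken whole; one partial (take 25/39 of A).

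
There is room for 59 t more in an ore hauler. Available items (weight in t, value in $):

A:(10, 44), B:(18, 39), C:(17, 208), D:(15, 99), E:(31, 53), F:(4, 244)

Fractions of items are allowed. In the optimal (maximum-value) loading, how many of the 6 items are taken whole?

Ratios (sorted): F 61.00, C 12.24, D 6.60, A 4.40, B 2.17, E 1.71
take F (4 @ 244); take C (17 @ 208); take D (15 @ 99); take A (10 @ 44); take 13/18 of B → 28.17. Capacity used 59/59.
4 item(s) taken whole; one partial (take 13/18 of B).

4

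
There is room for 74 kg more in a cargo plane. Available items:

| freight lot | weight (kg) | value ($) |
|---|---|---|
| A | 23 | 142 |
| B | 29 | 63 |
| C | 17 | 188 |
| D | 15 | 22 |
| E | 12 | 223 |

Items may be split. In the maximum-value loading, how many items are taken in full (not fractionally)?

Greedy by value/weight ratio, highest first.
Order: E (223/12=18.58) > C (188/17=11.06) > A (142/23=6.17) > B (63/29=2.17) > D (22/15=1.47)
Fill: take E (12 @ 223) → take C (17 @ 188) → take A (23 @ 142) → take 22/29 of B → 47.79; 74/74 used.
3 item(s) taken whole; one partial (take 22/29 of B).

3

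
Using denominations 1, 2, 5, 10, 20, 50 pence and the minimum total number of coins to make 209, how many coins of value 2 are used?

2

Use the largest denomination that fits, subtract, and repeat.
209 = 4×50 + 1×5 + 2×2
Count of 2: 2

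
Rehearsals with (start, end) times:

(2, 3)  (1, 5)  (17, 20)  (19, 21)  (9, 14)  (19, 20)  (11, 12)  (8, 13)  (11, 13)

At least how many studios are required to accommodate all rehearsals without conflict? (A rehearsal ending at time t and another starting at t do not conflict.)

4

starts: [1, 2, 8, 9, 11, 11, 17, 19, 19]
ends:   [3, 5, 12, 13, 13, 14, 20, 20, 21]
s1→1 s2→2 e3→1 e5→0 s8→1 s9→2 s11→3 s11→4  — peak 4.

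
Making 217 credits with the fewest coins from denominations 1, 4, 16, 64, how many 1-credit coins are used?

217 = 3×64 + 1×16 + 2×4 + 1×1
Count of 1: 1

1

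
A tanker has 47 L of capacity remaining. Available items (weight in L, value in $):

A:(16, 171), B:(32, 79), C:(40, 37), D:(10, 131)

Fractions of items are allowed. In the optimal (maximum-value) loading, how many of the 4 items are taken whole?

2

Greedy by value/weight ratio, highest first.
Ratios (sorted): D 13.10, A 10.69, B 2.47, C 0.93
take D (10 @ 131); take A (16 @ 171); take 21/32 of B → 51.84. Capacity used 47/47.
2 item(s) taken whole; one partial (take 21/32 of B).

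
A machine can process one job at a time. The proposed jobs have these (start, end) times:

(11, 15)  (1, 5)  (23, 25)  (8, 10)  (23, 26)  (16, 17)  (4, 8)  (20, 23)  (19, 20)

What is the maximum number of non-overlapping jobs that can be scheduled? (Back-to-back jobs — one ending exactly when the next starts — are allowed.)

By end time: (1,5), (4,8), (8,10), (11,15), (16,17), (19,20), (20,23), (23,25), (23,26).
Pick (1,5); next start ≥ 5 → (8,10); next start ≥ 10 → (11,15); next start ≥ 15 → (16,17); next start ≥ 17 → (19,20); next start ≥ 20 → (20,23); next start ≥ 23 → (23,25).
Selected 7 jobs.

7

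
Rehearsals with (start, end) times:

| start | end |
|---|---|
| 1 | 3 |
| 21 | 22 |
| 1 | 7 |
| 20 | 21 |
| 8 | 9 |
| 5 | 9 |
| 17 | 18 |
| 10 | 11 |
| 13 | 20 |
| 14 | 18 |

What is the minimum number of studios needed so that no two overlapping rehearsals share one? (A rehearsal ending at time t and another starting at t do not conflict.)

The answer is the maximum number of intervals overlapping at any instant.
starts: [1, 1, 5, 8, 10, 13, 14, 17, 20, 21]
ends:   [3, 7, 9, 9, 11, 18, 18, 20, 21, 22]
s1→1 s1→2 e3→1 s5→2 e7→1 s8→2 e9→1 e9→0 s10→1 e11→0 s13→1 s14→2 s17→3  — peak 3.

3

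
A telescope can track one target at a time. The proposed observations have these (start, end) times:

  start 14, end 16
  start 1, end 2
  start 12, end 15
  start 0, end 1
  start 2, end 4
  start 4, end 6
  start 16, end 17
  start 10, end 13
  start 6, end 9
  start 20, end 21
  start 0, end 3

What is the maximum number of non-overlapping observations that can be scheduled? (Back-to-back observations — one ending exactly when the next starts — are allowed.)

9

Sorted by end: (0,1)  (1,2)  (0,3)  (2,4)  (4,6)  (6,9)  (10,13)  (12,15)  (14,16)  (16,17)  (20,21)
take (0,1); take (1,2); take (2,4); take (4,6); take (6,9); take (10,13); skip (12,15); take (14,16); take (16,17); take (20,21).
Selected 9 observations.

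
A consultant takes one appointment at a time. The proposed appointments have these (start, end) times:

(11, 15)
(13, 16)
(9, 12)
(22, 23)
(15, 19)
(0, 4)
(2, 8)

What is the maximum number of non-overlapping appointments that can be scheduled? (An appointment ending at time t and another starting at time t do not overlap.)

Order by finish time; keep every interval that doesn't clash with the previous kept one.
Sorted by end: (0,4)  (2,8)  (9,12)  (11,15)  (13,16)  (15,19)  (22,23)
take (0,4); skip (2,8); take (9,12); skip (11,15); take (13,16); take (22,23).
Selected 4 appointments.

4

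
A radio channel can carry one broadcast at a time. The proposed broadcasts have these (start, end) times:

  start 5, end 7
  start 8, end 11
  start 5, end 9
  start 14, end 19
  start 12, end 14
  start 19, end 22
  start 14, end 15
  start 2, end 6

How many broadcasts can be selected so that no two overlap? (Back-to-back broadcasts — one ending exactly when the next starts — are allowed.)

5

Sorted by end: (2,6)  (5,7)  (5,9)  (8,11)  (12,14)  (14,15)  (14,19)  (19,22)
take (2,6); skip (5,9); take (8,11); take (12,14); take (14,15); take (19,22).
Selected 5 broadcasts.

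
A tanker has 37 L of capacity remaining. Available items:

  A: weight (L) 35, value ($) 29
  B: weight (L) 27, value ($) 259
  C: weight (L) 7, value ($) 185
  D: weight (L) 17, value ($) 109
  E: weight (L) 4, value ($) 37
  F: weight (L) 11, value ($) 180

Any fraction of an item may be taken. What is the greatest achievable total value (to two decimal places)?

547.26

Sort by value per unit weight and fill in that order.
Order: C (185/7=26.43) > F (180/11=16.36) > B (259/27=9.59) > E (37/4=9.25) > D (109/17=6.41) > A (29/35=0.83)
Fill: take C (7 @ 185) → take F (11 @ 180) → take 19/27 of B → 182.26; 37/37 used.
Total value = 547.26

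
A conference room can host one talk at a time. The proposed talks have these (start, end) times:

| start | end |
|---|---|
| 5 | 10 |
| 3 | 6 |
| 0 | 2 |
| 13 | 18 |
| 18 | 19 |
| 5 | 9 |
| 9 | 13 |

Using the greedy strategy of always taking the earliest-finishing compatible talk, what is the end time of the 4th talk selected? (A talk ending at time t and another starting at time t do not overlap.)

By end time: (0,2), (3,6), (5,9), (5,10), (9,13), (13,18), (18,19).
Pick (0,2); next start ≥ 2 → (3,6); next start ≥ 6 → (9,13); next start ≥ 13 → (13,18); next start ≥ 18 → (18,19).
Selected: (0,2) (3,6) (9,13) (13,18) (18,19)

18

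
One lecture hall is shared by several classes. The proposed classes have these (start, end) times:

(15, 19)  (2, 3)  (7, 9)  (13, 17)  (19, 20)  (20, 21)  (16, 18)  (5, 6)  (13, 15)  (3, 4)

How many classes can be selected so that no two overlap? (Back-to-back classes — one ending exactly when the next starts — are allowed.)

8

By end time: (2,3), (3,4), (5,6), (7,9), (13,15), (13,17), (16,18), (15,19), (19,20), (20,21).
Pick (2,3); next start ≥ 3 → (3,4); next start ≥ 4 → (5,6); next start ≥ 6 → (7,9); next start ≥ 9 → (13,15); next start ≥ 15 → (16,18); next start ≥ 18 → (19,20); next start ≥ 20 → (20,21).
Selected 8 classes.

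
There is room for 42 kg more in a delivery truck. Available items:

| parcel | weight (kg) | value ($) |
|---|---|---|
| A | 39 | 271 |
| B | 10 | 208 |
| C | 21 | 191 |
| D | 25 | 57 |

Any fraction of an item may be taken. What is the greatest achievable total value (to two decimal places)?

475.44

Order: B (208/10=20.80) > C (191/21=9.10) > A (271/39=6.95) > D (57/25=2.28)
Fill: take B (10 @ 208) → take C (21 @ 191) → take 11/39 of A → 76.44; 42/42 used.
Total value = 475.44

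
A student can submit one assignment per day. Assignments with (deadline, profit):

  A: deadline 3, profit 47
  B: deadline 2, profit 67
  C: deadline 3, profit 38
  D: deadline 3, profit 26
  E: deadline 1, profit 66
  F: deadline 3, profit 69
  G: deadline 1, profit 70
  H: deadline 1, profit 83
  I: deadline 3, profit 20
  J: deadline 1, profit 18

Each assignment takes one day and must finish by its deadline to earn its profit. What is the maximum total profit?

219

By profit: H(d1,83), G(d1,70), F(d3,69), B(d2,67), E(d1,66), A(d3,47), C(d3,38), D(d3,26), I(d3,20), J(d1,18)
H→slot 1; G skipped; F→slot 3; B→slot 2; E skipped; A skipped; C skipped; D skipped; I skipped; J skipped.
Profit = 83 + 67 + 69 = 219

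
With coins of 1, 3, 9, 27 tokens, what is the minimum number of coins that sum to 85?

5

Use the largest denomination that fits, subtract, and repeat.
85 − 3×27→4 − 1×3→1 − 1×1→0
Total coins = 3 + 1 + 1 = 5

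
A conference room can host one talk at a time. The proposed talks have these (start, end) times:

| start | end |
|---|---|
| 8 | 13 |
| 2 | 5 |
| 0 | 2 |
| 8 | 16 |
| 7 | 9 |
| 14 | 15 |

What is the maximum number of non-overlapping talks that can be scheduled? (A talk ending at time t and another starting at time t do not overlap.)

4

Order by finish time; keep every interval that doesn't clash with the previous kept one.
By end time: (0,2), (2,5), (7,9), (8,13), (14,15), (8,16).
Pick (0,2); next start ≥ 2 → (2,5); next start ≥ 5 → (7,9); next start ≥ 9 → (14,15).
Selected 4 talks.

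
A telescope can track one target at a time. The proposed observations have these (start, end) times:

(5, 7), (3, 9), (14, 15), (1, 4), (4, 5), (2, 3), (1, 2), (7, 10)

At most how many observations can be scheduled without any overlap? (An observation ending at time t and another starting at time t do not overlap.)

6

Order by finish time; keep every interval that doesn't clash with the previous kept one.
Sorted by end: (1,2)  (2,3)  (1,4)  (4,5)  (5,7)  (3,9)  (7,10)  (14,15)
take (1,2); take (2,3); skip (1,4); take (4,5); take (5,7); take (7,10); take (14,15).
Selected 6 observations.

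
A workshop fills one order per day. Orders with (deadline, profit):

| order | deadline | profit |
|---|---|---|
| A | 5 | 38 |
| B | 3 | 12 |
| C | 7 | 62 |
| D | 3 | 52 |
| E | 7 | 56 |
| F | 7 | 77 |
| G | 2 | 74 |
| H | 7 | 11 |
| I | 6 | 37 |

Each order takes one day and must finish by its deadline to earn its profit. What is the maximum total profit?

Take jobs in profit order; each goes to the latest open slot no later than its deadline.
By profit: F(d7,77), G(d2,74), C(d7,62), E(d7,56), D(d3,52), A(d5,38), I(d6,37), B(d3,12), H(d7,11)
F→slot 7; G→slot 2; C→slot 6; E→slot 5; D→slot 3; A→slot 4; I→slot 1; B skipped; H skipped.
Profit = 37 + 74 + 52 + 38 + 56 + 62 + 77 = 396

396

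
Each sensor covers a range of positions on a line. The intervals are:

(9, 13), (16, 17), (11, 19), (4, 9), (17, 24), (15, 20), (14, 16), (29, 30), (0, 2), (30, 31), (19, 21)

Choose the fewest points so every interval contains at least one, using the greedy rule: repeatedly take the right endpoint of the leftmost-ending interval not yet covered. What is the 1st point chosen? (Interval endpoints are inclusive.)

2

Process intervals by earliest right end; each time one isn't hit yet, stab at its right endpoint.
By right end: [0,2]  [4,9]  [9,13]  [14,16]  [16,17]  [11,19]  [15,20]  [19,21]  [17,24]  [29,30]  [30,31]
[0,2] uncovered → point at 2; [4,9] uncovered → point at 9; [14,16] uncovered → point at 16; [19,21] uncovered → point at 21; [29,30] uncovered → point at 30.
Points: 2, 9, 16, 21, 30 (5 total).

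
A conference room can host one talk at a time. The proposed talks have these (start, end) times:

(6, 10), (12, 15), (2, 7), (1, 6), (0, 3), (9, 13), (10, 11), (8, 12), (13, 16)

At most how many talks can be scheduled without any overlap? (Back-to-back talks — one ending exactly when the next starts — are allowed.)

4

Greedy by earliest finish: after sorting by end time, pick each interval compatible with the last pick.
By end time: (0,3), (1,6), (2,7), (6,10), (10,11), (8,12), (9,13), (12,15), (13,16).
Pick (0,3); next start ≥ 3 → (6,10); next start ≥ 10 → (10,11); next start ≥ 11 → (12,15).
Selected 4 talks.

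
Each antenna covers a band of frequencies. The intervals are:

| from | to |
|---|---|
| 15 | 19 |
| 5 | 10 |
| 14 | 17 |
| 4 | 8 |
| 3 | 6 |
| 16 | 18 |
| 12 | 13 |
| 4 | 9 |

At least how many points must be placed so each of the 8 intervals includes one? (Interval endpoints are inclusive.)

Process intervals by earliest right end; each time one isn't hit yet, stab at its right endpoint.
Sorted: [3,6] [4,8] [4,9] [5,10] [12,13] [14,17] [16,18] [15,19]
{[3,6],[4,8],[4,9],[5,10]} hit by 6; {[12,13]} hit by 13; {[14,17],[16,18],[15,19]} hit by 17.
Points: 6, 13, 17 (3 total).

3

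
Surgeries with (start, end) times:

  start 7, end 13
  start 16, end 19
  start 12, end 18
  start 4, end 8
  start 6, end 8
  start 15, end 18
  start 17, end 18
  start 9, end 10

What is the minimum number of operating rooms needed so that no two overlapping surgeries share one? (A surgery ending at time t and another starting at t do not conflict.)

Count concurrent intervals with a sweep; the peak is the room count.
starts: [4, 6, 7, 9, 12, 15, 16, 17]
ends:   [8, 8, 10, 13, 18, 18, 18, 19]
s4→1 s6→2 s7→3 e8→2 e8→1 s9→2 e10→1 s12→2 e13→1 s15→2 s16→3 s17→4  — peak 4.

4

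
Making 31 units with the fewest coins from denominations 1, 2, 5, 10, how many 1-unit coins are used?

1

31 − 3×10→1 − 1×1→0
Count of 1: 1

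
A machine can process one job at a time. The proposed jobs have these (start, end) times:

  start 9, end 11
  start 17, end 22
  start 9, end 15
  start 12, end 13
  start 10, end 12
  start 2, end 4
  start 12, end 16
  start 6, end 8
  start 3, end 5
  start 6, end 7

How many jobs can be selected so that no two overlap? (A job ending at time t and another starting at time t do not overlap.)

5

Order by finish time; keep every interval that doesn't clash with the previous kept one.
By end time: (2,4), (3,5), (6,7), (6,8), (9,11), (10,12), (12,13), (9,15), (12,16), (17,22).
Pick (2,4); next start ≥ 4 → (6,7); next start ≥ 7 → (9,11); next start ≥ 11 → (12,13); next start ≥ 13 → (17,22).
Selected 5 jobs.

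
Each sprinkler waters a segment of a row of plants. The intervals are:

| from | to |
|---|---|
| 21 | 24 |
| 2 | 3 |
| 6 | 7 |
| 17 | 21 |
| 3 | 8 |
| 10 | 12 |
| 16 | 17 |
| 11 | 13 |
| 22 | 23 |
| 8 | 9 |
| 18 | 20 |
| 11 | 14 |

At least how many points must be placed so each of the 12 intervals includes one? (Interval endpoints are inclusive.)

7

Sorted: [2,3] [6,7] [3,8] [8,9] [10,12] [11,13] [11,14] [16,17] [18,20] [17,21] [22,23] [21,24]
{[2,3]} hit by 3; {[6,7],[3,8]} hit by 7; {[8,9]} hit by 9; {[10,12],[11,13],[11,14]} hit by 12; {[16,17]} hit by 17; {[18,20],[17,21]} hit by 20; {[22,23],[21,24]} hit by 23.
Points: 3, 7, 9, 12, 17, 20, 23 (7 total).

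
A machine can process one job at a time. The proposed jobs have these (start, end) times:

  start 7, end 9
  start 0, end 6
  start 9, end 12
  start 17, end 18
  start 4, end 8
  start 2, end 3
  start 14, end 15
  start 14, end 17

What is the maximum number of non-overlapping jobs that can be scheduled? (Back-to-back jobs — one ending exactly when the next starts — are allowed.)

Order by finish time; keep every interval that doesn't clash with the previous kept one.
By end time: (2,3), (0,6), (4,8), (7,9), (9,12), (14,15), (14,17), (17,18).
Pick (2,3); next start ≥ 3 → (4,8); next start ≥ 8 → (9,12); next start ≥ 12 → (14,15); next start ≥ 15 → (17,18).
Selected 5 jobs.

5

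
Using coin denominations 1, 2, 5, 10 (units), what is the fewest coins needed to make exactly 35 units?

4

Greedy: take as many of the largest coin as possible, then repeat with the remainder.
35 − 3×10→5 − 1×5→0
Total coins = 3 + 1 = 4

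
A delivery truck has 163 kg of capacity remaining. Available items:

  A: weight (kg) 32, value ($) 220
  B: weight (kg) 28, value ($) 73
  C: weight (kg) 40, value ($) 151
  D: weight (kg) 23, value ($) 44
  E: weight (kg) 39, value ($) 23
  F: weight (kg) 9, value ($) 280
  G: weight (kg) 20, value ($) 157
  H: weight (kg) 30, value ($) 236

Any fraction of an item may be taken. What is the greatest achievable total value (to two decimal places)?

Sort by value per unit weight and fill in that order.
Order: F (280/9=31.11) > H (236/30=7.87) > G (157/20=7.85) > A (220/32=6.88) > C (151/40=3.77) > B (73/28=2.61) > D (44/23=1.91) > E (23/39=0.59)
Fill: take F (9 @ 280) → take H (30 @ 236) → take G (20 @ 157) → take A (32 @ 220) → take C (40 @ 151) → take B (28 @ 73) → take 4/23 of D → 7.65; 163/163 used.
Total value = 1124.65

1124.65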